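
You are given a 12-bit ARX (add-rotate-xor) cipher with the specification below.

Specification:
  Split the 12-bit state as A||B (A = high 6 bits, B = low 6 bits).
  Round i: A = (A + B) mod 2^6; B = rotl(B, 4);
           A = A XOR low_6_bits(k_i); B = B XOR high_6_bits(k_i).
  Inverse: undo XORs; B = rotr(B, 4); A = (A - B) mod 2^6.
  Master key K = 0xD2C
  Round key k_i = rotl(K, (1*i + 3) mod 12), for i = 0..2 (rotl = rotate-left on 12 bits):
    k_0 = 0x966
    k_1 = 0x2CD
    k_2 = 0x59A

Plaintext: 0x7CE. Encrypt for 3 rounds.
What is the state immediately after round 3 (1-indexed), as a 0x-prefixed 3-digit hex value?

0x73C

s_0 = plaintext = 0x7CE
s_1 = Round(s_0, k_0) = 0x2C6
s_2 = Round(s_1, k_1) = 0x72A
s_3 = Round(s_2, k_2) = 0x73C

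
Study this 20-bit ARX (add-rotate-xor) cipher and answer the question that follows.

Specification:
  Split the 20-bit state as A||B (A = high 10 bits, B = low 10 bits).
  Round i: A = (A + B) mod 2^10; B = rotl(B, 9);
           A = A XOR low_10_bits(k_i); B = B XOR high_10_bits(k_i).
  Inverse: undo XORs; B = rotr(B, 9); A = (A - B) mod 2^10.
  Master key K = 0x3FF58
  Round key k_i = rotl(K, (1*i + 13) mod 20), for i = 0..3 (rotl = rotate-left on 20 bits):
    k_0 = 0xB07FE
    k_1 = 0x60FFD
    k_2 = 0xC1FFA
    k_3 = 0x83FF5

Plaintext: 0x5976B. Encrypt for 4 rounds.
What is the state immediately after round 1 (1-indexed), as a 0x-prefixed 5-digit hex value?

s_0 = plaintext = 0x5976B
s_1 = Round(s_0, k_0) = 0xCB974
s_2 = Round(s_1, k_1) = 0xD7D39
s_3 = Round(s_2, k_2) = 0xD899B
s_4 = Round(s_3, k_3) = 0xC20C2

0xCB974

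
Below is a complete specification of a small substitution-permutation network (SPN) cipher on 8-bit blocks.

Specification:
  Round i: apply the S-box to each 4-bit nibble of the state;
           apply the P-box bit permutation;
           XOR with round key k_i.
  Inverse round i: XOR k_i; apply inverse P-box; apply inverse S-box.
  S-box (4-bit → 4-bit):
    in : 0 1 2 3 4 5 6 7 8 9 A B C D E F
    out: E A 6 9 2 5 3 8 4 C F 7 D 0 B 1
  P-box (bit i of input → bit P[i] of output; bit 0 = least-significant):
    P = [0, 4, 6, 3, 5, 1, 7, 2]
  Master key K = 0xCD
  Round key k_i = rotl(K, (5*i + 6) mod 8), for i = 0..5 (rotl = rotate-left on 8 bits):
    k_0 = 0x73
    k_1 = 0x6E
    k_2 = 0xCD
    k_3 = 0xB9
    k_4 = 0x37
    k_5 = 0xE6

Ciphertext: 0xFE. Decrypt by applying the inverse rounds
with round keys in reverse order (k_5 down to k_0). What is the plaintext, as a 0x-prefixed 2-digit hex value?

0x07

s_0 = ciphertext = 0xFE
s_1 = InvRound(s_0, k_5) = 0xD1
s_2 = InvRound(s_1, k_4) = 0xA8
s_3 = InvRound(s_2, k_3) = 0xD6
s_4 = InvRound(s_3, k_2) = 0x4E
s_5 = InvRound(s_4, k_1) = 0xFD
s_6 = InvRound(s_5, k_0) = 0x07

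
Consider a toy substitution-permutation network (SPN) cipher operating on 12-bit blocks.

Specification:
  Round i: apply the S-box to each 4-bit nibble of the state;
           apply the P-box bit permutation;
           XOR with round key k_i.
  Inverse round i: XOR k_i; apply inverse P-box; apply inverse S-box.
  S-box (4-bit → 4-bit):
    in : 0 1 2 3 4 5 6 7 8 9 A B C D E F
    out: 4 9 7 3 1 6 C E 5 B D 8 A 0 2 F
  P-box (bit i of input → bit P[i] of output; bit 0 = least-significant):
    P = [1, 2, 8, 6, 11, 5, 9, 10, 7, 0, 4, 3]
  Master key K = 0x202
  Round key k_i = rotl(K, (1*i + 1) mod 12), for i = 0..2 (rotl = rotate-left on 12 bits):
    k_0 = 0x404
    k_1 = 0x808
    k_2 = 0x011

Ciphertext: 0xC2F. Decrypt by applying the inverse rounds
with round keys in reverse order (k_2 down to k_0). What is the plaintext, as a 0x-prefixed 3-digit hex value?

0x420

s_0 = ciphertext = 0xC2F
s_1 = InvRound(s_0, k_2) = 0x693
s_2 = InvRound(s_1, k_1) = 0xFA4
s_3 = InvRound(s_2, k_0) = 0x420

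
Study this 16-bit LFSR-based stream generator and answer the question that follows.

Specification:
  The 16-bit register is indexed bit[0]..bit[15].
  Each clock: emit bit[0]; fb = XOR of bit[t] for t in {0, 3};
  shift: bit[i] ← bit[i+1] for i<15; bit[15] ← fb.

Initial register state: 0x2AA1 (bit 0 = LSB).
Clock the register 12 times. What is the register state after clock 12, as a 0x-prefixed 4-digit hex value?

reg_0 = 0x2AA1
clock 1: out=1, reg = 0x9550
clock 2: out=0, reg = 0x4AA8
clock 3: out=0, reg = 0xA554
clock 4: out=0, reg = 0x52AA
clock 5: out=0, reg = 0xA955
clock 6: out=1, reg = 0xD4AA
clock 7: out=0, reg = 0xEA55
clock 8: out=1, reg = 0xF52A
clock 9: out=0, reg = 0xFA95
clock 10: out=1, reg = 0xFD4A
clock 11: out=0, reg = 0xFEA5
clock 12: out=1, reg = 0xFF52

0xFF52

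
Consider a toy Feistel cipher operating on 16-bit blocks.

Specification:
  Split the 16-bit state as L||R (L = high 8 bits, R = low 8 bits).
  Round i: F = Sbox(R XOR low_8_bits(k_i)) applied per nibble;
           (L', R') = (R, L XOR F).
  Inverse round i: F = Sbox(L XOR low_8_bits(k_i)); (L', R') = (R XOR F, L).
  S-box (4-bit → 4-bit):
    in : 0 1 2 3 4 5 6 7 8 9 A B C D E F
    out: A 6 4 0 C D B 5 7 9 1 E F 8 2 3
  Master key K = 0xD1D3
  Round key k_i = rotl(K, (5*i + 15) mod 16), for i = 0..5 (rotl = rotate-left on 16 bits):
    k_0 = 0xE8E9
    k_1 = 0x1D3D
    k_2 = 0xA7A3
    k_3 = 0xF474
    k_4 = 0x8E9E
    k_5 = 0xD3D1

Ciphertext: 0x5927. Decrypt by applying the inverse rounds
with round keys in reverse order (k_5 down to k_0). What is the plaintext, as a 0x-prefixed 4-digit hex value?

0x0C2C

s_0 = ciphertext = 0x5927
s_1 = InvRound(s_0, k_5) = 0x5059
s_2 = InvRound(s_1, k_4) = 0xAB50
s_3 = InvRound(s_2, k_3) = 0xD3AB
s_4 = InvRound(s_3, k_2) = 0xF1D3
s_5 = InvRound(s_4, k_1) = 0x2CF1
s_6 = InvRound(s_5, k_0) = 0x0C2C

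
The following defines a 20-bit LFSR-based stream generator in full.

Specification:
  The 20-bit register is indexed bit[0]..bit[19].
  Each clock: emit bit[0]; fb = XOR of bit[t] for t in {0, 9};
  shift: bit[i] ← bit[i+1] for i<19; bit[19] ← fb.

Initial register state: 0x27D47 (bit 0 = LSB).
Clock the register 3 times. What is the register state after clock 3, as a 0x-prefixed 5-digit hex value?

reg_0 = 0x27D47
clock 1: out=1, reg = 0x93EA3
clock 2: out=1, reg = 0x49F51
clock 3: out=1, reg = 0x24FA8

0x24FA8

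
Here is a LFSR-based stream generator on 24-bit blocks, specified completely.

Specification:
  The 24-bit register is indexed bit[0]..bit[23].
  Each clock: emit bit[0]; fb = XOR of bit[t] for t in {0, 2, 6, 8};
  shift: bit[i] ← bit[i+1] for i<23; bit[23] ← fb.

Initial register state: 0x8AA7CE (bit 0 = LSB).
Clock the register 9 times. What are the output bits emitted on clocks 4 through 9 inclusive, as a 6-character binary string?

100111

reg_0 = 0x8AA7CE
clock 1: out=0, reg = 0xC553E7
clock 2: out=1, reg = 0x62A9F3
clock 3: out=1, reg = 0xB154F9
clock 4: out=1, reg = 0x58AA7C
clock 5: out=0, reg = 0x2C553E
clock 6: out=0, reg = 0x162A9F
clock 7: out=1, reg = 0x0B154F
clock 8: out=1, reg = 0x058AA7
clock 9: out=1, reg = 0x02C553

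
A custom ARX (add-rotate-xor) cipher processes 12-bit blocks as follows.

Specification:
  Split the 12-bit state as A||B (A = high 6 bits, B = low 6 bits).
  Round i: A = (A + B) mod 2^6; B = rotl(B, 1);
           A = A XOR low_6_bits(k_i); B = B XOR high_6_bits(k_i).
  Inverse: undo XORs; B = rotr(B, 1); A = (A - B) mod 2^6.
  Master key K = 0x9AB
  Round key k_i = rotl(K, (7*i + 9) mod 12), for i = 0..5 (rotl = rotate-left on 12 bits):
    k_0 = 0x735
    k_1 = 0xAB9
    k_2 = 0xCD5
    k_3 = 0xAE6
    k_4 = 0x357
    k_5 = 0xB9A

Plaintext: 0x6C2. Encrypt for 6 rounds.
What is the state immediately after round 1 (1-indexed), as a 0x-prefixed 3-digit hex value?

0xA18

s_0 = plaintext = 0x6C2
s_1 = Round(s_0, k_0) = 0xA18
s_2 = Round(s_1, k_1) = 0xE5A
s_3 = Round(s_2, k_2) = 0x187
s_4 = Round(s_3, k_3) = 0xAE5
s_5 = Round(s_4, k_4) = 0x1C6
s_6 = Round(s_5, k_5) = 0x5E2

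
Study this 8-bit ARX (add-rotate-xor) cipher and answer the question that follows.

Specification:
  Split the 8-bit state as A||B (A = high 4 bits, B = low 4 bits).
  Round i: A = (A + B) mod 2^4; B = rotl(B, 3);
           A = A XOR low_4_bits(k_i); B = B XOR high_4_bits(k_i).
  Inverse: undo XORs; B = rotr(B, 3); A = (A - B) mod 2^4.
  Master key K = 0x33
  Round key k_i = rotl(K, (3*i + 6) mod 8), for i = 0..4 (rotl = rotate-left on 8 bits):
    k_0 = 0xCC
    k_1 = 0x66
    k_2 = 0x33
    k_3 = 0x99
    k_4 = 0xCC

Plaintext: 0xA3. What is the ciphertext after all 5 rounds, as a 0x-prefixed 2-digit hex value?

s_0 = plaintext = 0xA3
s_1 = Round(s_0, k_0) = 0x15
s_2 = Round(s_1, k_1) = 0x0C
s_3 = Round(s_2, k_2) = 0xF5
s_4 = Round(s_3, k_3) = 0xD3
s_5 = Round(s_4, k_4) = 0xC5

0xC5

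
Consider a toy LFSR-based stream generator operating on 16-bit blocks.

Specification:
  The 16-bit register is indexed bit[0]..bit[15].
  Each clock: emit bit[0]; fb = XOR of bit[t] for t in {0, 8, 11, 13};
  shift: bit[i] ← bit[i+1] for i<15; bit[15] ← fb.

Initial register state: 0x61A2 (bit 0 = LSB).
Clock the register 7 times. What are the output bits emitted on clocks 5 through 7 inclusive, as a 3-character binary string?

010

reg_0 = 0x61A2
clock 1: out=0, reg = 0x30D1
clock 2: out=1, reg = 0x1868
clock 3: out=0, reg = 0x8C34
clock 4: out=0, reg = 0xC61A
clock 5: out=0, reg = 0x630D
clock 6: out=1, reg = 0xB186
clock 7: out=0, reg = 0x58C3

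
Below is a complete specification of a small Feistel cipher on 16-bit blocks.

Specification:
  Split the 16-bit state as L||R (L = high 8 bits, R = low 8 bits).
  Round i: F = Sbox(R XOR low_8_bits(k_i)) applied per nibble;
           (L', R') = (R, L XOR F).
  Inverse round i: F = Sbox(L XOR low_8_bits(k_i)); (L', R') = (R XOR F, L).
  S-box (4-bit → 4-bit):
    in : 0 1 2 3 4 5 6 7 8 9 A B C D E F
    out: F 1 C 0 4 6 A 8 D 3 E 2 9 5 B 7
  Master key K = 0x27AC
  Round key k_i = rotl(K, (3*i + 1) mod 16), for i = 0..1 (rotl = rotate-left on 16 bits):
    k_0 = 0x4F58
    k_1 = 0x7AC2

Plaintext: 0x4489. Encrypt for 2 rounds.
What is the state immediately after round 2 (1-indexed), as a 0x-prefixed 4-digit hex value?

0x15D1

s_0 = plaintext = 0x4489
s_1 = Round(s_0, k_0) = 0x8915
s_2 = Round(s_1, k_1) = 0x15D1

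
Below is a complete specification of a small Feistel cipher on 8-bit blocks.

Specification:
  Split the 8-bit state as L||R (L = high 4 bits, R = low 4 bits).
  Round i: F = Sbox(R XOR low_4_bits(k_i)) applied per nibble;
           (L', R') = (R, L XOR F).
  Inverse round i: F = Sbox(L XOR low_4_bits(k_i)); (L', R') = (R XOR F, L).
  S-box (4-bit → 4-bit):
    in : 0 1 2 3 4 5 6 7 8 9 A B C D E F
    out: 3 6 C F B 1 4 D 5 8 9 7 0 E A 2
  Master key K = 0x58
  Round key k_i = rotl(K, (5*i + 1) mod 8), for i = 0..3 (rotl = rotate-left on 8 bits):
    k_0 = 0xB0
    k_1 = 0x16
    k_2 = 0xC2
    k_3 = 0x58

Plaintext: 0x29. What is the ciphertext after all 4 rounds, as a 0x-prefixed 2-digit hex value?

0xD8

s_0 = plaintext = 0x29
s_1 = Round(s_0, k_0) = 0x9A
s_2 = Round(s_1, k_1) = 0xA9
s_3 = Round(s_2, k_2) = 0x9D
s_4 = Round(s_3, k_3) = 0xD8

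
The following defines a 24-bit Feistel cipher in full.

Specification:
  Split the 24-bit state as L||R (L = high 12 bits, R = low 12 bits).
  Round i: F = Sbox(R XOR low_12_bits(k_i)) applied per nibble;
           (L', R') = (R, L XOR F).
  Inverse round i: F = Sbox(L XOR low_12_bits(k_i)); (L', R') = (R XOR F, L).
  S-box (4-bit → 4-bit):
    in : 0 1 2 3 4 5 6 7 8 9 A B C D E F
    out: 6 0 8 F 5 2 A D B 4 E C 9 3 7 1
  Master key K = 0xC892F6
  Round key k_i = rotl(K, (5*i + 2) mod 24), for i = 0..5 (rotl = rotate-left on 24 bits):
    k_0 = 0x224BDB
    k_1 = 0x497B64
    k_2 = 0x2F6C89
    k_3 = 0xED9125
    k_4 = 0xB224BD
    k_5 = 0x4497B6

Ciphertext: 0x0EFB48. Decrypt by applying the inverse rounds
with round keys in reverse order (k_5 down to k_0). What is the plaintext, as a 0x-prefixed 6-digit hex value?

s_0 = ciphertext = 0x0EFB48
s_1 = InvRound(s_0, k_5) = 0x66C0EF
s_2 = InvRound(s_1, k_4) = 0x8DF66C
s_3 = InvRound(s_2, k_3) = 0x2728DF
s_4 = InvRound(s_3, k_2) = 0xFC3272
s_5 = InvRound(s_4, k_1) = 0x79FFC3
s_6 = InvRound(s_5, k_0) = 0x69679F

0x69679F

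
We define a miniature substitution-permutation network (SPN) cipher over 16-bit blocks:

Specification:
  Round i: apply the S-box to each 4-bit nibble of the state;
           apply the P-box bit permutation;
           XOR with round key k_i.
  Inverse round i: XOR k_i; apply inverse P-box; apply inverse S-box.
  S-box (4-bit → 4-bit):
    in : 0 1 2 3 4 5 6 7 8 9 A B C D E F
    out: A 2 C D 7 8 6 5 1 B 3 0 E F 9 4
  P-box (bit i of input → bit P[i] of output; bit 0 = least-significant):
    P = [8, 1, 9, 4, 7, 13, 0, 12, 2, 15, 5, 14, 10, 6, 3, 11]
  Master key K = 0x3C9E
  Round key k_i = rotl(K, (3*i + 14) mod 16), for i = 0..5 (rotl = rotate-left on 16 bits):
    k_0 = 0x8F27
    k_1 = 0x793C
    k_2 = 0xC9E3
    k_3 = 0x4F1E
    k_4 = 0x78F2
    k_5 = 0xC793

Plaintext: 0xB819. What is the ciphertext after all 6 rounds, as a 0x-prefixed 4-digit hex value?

s_0 = plaintext = 0xB819
s_1 = Round(s_0, k_0) = 0xAE31
s_2 = Round(s_1, k_1) = 0x2DFB
s_3 = Round(s_2, k_2) = 0x01CE
s_4 = Round(s_3, k_3) = 0xF64F
s_5 = Round(s_4, k_4) = 0xDA5B
s_6 = Round(s_5, k_5) = 0x5BDF

0x5BDF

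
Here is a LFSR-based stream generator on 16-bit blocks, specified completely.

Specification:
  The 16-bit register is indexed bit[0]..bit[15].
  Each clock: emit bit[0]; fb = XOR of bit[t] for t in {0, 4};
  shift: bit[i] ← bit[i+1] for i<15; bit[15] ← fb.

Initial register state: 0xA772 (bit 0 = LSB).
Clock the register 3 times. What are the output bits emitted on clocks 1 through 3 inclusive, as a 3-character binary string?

reg_0 = 0xA772
clock 1: out=0, reg = 0xD3B9
clock 2: out=1, reg = 0x69DC
clock 3: out=0, reg = 0xB4EE

010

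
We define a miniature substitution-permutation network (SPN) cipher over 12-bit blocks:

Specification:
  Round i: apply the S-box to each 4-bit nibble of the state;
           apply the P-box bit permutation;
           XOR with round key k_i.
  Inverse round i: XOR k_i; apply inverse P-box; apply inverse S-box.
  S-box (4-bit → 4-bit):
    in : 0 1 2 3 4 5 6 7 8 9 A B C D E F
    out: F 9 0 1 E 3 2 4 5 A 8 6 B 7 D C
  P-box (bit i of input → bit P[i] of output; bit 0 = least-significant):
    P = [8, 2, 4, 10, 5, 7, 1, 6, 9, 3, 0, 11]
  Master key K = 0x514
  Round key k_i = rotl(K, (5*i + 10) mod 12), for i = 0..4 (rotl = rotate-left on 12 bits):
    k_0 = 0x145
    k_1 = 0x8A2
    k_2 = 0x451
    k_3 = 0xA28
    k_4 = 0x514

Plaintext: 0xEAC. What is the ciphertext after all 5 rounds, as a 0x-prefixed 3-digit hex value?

s_0 = plaintext = 0xEAC
s_1 = Round(s_0, k_0) = 0xE00
s_2 = Round(s_1, k_1) = 0x755
s_3 = Round(s_2, k_2) = 0x5F4
s_4 = Round(s_3, k_3) = 0xC76
s_5 = Round(s_4, k_4) = 0xF1A

0xF1A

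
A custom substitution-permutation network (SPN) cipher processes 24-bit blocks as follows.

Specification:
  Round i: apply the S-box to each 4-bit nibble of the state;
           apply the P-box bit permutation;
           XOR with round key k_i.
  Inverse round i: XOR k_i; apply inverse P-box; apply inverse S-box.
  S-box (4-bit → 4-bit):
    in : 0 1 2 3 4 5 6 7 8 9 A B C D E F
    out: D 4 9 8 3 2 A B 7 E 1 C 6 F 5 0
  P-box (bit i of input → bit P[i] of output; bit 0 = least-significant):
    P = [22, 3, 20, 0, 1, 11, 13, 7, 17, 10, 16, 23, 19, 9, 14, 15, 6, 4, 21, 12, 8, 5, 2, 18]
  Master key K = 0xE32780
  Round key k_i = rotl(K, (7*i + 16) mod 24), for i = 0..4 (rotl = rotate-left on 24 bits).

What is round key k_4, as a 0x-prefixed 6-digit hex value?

0x0E3278

K = 0xE32780
k_0 = rotl(K, (7*0+16) mod 24) = rotl(K, 16) = 0x80E327
k_1 = rotl(K, (7*1+16) mod 24) = rotl(K, 23) = 0x7193C0
k_2 = rotl(K, (7*2+16) mod 24) = rotl(K, 6) = 0xC9E038
k_3 = rotl(K, (7*3+16) mod 24) = rotl(K, 13) = 0xF01C64
k_4 = rotl(K, (7*4+16) mod 24) = rotl(K, 20) = 0x0E3278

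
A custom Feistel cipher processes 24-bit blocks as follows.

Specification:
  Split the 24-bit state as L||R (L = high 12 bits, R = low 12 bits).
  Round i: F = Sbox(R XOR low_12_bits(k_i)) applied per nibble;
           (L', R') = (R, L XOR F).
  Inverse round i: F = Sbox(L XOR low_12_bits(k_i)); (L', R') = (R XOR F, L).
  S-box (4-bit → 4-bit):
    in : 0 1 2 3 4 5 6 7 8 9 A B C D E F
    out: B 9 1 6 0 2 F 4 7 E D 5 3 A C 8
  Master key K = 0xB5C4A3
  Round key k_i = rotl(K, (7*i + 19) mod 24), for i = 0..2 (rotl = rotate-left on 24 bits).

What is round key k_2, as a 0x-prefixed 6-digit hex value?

0x89476B

K = 0xB5C4A3
k_0 = rotl(K, (7*0+19) mod 24) = rotl(K, 19) = 0x1DAE25
k_1 = rotl(K, (7*1+19) mod 24) = rotl(K, 2) = 0xD7128E
k_2 = rotl(K, (7*2+19) mod 24) = rotl(K, 9) = 0x89476B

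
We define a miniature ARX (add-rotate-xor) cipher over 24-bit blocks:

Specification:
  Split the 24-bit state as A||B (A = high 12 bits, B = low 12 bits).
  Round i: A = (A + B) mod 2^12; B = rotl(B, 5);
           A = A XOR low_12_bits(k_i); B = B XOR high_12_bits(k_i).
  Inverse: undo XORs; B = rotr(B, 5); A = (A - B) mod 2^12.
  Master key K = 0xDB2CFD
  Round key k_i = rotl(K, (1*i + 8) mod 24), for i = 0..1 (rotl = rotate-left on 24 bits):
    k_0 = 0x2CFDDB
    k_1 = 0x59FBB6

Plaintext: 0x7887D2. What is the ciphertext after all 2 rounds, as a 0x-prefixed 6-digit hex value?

0x0B758E

s_0 = plaintext = 0x7887D2
s_1 = Round(s_0, k_0) = 0x281880
s_2 = Round(s_1, k_1) = 0x0B758E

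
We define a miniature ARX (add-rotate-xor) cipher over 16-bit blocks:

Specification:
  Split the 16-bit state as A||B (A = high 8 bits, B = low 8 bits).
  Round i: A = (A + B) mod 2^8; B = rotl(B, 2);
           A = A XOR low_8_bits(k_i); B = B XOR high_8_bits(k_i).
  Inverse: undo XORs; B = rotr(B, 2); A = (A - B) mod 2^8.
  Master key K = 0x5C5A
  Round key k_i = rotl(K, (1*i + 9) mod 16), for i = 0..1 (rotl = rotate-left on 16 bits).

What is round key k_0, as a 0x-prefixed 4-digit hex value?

K = 0x5C5A
k_0 = rotl(K, (1*0+9) mod 16) = rotl(K, 9) = 0xB4B8

0xB4B8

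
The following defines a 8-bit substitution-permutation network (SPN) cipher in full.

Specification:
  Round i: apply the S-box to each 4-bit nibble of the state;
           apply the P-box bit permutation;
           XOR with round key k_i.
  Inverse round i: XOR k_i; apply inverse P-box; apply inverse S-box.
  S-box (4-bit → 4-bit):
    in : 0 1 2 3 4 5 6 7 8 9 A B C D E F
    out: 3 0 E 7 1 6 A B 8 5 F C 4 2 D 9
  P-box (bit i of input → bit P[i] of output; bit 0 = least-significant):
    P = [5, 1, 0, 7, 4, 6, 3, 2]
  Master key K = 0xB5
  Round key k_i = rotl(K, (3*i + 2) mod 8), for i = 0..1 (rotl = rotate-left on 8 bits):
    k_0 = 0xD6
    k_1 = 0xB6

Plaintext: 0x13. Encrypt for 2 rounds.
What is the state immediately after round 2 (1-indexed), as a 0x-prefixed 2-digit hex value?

s_0 = plaintext = 0x13
s_1 = Round(s_0, k_0) = 0xF5
s_2 = Round(s_1, k_1) = 0xA1

0xA1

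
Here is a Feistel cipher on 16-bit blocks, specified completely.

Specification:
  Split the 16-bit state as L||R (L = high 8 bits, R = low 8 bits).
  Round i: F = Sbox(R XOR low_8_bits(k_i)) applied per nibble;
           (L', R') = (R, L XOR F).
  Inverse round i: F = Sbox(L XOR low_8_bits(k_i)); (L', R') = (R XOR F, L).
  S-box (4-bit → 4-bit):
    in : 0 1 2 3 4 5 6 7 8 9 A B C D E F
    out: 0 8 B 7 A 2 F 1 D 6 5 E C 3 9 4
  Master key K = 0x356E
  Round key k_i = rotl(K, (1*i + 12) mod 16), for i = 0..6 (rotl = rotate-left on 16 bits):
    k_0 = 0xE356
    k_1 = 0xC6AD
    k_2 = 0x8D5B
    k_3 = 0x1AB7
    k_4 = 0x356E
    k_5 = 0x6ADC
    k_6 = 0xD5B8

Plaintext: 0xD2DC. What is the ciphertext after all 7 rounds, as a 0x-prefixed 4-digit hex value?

s_0 = plaintext = 0xD2DC
s_1 = Round(s_0, k_0) = 0xDC07
s_2 = Round(s_1, k_1) = 0x0789
s_3 = Round(s_2, k_2) = 0x893C
s_4 = Round(s_3, k_3) = 0x3C57
s_5 = Round(s_4, k_4) = 0x574A
s_6 = Round(s_5, k_5) = 0x4A38
s_7 = Round(s_6, k_6) = 0x389A

0x389A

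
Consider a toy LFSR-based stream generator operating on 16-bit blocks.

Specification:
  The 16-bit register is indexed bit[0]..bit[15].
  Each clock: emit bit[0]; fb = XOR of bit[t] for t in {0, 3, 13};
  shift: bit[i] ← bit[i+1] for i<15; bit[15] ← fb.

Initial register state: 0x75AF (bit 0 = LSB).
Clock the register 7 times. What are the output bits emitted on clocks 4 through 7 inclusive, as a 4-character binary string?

1010

reg_0 = 0x75AF
clock 1: out=1, reg = 0xBAD7
clock 2: out=1, reg = 0x5D6B
clock 3: out=1, reg = 0x2EB5
clock 4: out=1, reg = 0x175A
clock 5: out=0, reg = 0x8BAD
clock 6: out=1, reg = 0x45D6
clock 7: out=0, reg = 0x22EB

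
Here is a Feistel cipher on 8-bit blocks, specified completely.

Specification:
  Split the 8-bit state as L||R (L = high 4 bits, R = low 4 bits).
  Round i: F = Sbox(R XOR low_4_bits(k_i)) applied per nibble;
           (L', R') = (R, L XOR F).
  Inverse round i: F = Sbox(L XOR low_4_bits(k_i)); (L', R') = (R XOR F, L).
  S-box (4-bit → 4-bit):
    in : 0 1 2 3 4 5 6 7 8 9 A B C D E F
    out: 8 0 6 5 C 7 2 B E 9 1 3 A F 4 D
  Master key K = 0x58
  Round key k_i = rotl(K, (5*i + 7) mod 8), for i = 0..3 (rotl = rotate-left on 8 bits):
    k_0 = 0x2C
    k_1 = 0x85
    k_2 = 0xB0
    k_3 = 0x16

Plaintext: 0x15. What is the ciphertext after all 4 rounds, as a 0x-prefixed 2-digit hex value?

0x97

s_0 = plaintext = 0x15
s_1 = Round(s_0, k_0) = 0x58
s_2 = Round(s_1, k_1) = 0x8A
s_3 = Round(s_2, k_2) = 0xA9
s_4 = Round(s_3, k_3) = 0x97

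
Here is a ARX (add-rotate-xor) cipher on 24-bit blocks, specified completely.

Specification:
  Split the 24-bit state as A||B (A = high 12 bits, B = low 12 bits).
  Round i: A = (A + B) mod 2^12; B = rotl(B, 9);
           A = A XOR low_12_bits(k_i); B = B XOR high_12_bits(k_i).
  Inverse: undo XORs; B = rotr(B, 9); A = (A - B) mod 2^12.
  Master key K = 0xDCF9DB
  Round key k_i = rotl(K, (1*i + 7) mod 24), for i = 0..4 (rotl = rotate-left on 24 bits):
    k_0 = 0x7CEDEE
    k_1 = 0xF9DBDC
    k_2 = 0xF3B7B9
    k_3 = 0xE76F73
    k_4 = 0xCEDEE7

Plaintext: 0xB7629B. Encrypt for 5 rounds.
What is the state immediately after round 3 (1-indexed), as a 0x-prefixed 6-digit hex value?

0x45738E

s_0 = plaintext = 0xB7629B
s_1 = Round(s_0, k_0) = 0x3FF19D
s_2 = Round(s_1, k_1) = 0xE405AE
s_3 = Round(s_2, k_2) = 0x45738E
s_4 = Round(s_3, k_3) = 0x896207
s_5 = Round(s_4, k_4) = 0x47A2AD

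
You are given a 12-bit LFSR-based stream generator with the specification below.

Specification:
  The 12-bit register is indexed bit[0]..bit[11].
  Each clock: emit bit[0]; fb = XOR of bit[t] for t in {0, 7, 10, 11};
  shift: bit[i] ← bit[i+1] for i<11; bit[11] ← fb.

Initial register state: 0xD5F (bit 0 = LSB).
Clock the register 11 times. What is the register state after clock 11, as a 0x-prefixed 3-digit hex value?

reg_0 = 0xD5F
clock 1: out=1, reg = 0xEAF
clock 2: out=1, reg = 0x757
clock 3: out=1, reg = 0x3AB
clock 4: out=1, reg = 0x1D5
clock 5: out=1, reg = 0x0EA
clock 6: out=0, reg = 0x875
clock 7: out=1, reg = 0x43A
clock 8: out=0, reg = 0xA1D
clock 9: out=1, reg = 0x50E
clock 10: out=0, reg = 0xA87
clock 11: out=1, reg = 0xD43

0xD43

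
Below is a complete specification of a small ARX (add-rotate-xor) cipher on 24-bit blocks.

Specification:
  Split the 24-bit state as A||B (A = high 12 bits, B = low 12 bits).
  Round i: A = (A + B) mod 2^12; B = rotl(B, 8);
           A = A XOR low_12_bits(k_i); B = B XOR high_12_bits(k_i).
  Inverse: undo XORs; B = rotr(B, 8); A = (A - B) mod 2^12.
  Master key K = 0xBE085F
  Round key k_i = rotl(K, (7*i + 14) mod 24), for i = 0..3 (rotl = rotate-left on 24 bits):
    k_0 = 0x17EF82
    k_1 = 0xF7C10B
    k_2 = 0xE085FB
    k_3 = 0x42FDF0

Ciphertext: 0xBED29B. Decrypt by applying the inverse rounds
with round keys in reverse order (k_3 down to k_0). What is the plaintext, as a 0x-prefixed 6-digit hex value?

0xFDBE58

s_0 = ciphertext = 0xBED29B
s_1 = InvRound(s_0, k_3) = 0xAD7B46
s_2 = InvRound(s_1, k_2) = 0xA474E5
s_3 = InvRound(s_2, k_1) = 0x1B199B
s_4 = InvRound(s_3, k_0) = 0xFDBE58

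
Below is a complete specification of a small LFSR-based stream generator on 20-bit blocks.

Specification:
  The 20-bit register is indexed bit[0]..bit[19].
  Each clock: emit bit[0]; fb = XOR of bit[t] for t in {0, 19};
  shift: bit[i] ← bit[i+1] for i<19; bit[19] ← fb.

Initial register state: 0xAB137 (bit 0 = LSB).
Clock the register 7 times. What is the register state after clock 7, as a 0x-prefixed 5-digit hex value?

0x25562

reg_0 = 0xAB137
clock 1: out=1, reg = 0x5589B
clock 2: out=1, reg = 0xAAC4D
clock 3: out=1, reg = 0x55626
clock 4: out=0, reg = 0x2AB13
clock 5: out=1, reg = 0x95589
clock 6: out=1, reg = 0x4AAC4
clock 7: out=0, reg = 0x25562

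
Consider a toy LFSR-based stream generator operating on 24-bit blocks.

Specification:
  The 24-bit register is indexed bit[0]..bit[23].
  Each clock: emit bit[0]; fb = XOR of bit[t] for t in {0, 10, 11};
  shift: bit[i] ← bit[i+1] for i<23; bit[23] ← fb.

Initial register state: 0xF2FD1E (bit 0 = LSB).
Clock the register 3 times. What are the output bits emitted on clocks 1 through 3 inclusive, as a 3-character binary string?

reg_0 = 0xF2FD1E
clock 1: out=0, reg = 0x797E8F
clock 2: out=1, reg = 0xBCBF47
clock 3: out=1, reg = 0xDE5FA3

011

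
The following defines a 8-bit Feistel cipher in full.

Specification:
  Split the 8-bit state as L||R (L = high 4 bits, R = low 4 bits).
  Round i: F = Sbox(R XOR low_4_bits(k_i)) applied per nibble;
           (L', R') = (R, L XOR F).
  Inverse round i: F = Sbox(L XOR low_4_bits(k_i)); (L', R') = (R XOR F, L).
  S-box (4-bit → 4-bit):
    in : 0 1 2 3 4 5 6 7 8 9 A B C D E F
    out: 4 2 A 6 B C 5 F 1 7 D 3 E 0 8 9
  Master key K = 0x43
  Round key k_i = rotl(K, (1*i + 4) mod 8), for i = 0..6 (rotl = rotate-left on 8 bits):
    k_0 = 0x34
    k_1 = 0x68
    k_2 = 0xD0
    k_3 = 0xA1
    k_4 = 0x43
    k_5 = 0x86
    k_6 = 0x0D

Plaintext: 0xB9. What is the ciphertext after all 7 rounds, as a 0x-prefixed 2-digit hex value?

0xE9

s_0 = plaintext = 0xB9
s_1 = Round(s_0, k_0) = 0x9B
s_2 = Round(s_1, k_1) = 0xBF
s_3 = Round(s_2, k_2) = 0xF2
s_4 = Round(s_3, k_3) = 0x29
s_5 = Round(s_4, k_4) = 0x9F
s_6 = Round(s_5, k_5) = 0xFE
s_7 = Round(s_6, k_6) = 0xE9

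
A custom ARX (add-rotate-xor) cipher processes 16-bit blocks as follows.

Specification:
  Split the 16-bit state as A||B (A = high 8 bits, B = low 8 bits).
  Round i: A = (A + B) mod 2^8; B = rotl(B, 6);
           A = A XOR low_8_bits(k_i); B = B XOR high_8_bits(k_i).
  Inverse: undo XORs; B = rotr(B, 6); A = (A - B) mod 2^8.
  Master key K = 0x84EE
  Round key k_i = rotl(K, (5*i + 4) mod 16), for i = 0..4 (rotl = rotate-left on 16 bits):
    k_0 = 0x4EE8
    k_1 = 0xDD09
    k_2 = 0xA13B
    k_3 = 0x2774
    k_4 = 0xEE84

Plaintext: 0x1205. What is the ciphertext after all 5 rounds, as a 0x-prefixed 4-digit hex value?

s_0 = plaintext = 0x1205
s_1 = Round(s_0, k_0) = 0xFF0F
s_2 = Round(s_1, k_1) = 0x071E
s_3 = Round(s_2, k_2) = 0x1E26
s_4 = Round(s_3, k_3) = 0x30AE
s_5 = Round(s_4, k_4) = 0x5A45

0x5A45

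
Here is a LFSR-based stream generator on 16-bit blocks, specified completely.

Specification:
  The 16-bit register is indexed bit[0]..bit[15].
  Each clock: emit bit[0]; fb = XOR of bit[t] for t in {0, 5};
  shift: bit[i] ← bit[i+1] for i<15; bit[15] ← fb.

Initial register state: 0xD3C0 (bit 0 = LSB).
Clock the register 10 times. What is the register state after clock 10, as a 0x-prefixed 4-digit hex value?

reg_0 = 0xD3C0
clock 1: out=0, reg = 0x69E0
clock 2: out=0, reg = 0xB4F0
clock 3: out=0, reg = 0xDA78
clock 4: out=0, reg = 0xED3C
clock 5: out=0, reg = 0xF69E
clock 6: out=0, reg = 0x7B4F
clock 7: out=1, reg = 0xBDA7
clock 8: out=1, reg = 0x5ED3
clock 9: out=1, reg = 0xAF69
clock 10: out=1, reg = 0x57B4

0x57B4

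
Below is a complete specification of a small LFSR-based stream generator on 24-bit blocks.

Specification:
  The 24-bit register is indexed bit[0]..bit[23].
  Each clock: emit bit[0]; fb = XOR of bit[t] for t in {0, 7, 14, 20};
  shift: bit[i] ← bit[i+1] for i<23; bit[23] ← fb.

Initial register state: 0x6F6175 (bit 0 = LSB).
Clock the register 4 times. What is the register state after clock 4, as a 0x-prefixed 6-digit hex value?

reg_0 = 0x6F6175
clock 1: out=1, reg = 0x37B0BA
clock 2: out=0, reg = 0x1BD85D
clock 3: out=1, reg = 0x8DEC2E
clock 4: out=0, reg = 0xC6F617

0xC6F617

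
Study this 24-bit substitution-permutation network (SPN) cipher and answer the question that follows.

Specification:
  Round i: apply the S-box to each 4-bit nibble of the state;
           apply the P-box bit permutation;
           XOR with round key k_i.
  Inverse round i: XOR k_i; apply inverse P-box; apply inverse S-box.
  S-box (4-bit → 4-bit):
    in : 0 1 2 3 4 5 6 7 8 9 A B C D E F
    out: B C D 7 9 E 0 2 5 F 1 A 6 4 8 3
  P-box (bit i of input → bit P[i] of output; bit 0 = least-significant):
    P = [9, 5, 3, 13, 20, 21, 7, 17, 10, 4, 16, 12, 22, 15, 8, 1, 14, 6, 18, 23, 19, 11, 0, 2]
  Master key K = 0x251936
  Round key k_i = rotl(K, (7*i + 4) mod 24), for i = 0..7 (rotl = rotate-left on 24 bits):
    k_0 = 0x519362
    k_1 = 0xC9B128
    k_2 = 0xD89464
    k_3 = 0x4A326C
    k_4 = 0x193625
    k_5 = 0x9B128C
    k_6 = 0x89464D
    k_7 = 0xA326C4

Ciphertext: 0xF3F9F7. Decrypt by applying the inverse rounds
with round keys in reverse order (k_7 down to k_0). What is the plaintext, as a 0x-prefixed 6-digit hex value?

0xC50B27

s_0 = ciphertext = 0xF3F9F7
s_1 = InvRound(s_0, k_7) = 0xCA90AF
s_2 = InvRound(s_1, k_6) = 0x6F021F
s_3 = InvRound(s_2, k_5) = 0xD14B36
s_4 = InvRound(s_3, k_4) = 0x34206E
s_5 = InvRound(s_4, k_3) = 0xAD4E0A
s_6 = InvRound(s_5, k_2) = 0xB301F3
s_7 = InvRound(s_6, k_1) = 0x870B91
s_8 = InvRound(s_7, k_0) = 0xC50B27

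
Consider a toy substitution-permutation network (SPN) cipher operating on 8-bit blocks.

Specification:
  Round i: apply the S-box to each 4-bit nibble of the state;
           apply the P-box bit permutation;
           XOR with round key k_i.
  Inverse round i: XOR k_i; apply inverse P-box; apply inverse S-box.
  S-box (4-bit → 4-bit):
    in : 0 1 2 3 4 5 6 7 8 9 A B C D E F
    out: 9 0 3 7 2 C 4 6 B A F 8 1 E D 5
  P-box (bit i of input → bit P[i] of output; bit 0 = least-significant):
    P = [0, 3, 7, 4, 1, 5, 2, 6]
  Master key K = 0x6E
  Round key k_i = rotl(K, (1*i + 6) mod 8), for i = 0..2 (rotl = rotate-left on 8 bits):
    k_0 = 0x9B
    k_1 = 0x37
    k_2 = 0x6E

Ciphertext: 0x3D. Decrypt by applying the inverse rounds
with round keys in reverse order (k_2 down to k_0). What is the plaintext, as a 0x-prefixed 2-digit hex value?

s_0 = ciphertext = 0x3D
s_1 = InvRound(s_0, k_2) = 0x00
s_2 = InvRound(s_1, k_1) = 0x30
s_3 = InvRound(s_2, k_0) = 0x23

0x23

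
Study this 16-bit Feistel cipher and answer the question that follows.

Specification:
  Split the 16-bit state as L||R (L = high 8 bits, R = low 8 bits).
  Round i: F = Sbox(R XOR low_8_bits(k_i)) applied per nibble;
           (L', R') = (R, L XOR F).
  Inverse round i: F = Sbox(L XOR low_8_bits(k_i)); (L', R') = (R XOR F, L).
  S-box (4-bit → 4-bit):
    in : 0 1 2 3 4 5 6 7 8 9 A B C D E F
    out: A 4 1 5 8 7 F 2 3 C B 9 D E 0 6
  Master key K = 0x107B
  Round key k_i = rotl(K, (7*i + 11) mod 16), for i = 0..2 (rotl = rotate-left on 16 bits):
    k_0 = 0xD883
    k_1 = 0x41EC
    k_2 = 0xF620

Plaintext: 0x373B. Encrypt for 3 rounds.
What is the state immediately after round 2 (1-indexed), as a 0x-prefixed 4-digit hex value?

s_0 = plaintext = 0x373B
s_1 = Round(s_0, k_0) = 0x3BA4
s_2 = Round(s_1, k_1) = 0xA4B8
s_3 = Round(s_2, k_2) = 0xB867

0xA4B8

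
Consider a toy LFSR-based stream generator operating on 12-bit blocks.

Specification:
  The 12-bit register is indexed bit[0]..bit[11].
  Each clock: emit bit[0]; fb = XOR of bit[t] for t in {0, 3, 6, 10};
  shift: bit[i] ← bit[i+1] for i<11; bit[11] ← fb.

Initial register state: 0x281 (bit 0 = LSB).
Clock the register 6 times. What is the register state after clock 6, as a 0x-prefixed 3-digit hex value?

reg_0 = 0x281
clock 1: out=1, reg = 0x940
clock 2: out=0, reg = 0xCA0
clock 3: out=0, reg = 0xE50
clock 4: out=0, reg = 0x728
clock 5: out=0, reg = 0x394
clock 6: out=0, reg = 0x1CA

0x1CA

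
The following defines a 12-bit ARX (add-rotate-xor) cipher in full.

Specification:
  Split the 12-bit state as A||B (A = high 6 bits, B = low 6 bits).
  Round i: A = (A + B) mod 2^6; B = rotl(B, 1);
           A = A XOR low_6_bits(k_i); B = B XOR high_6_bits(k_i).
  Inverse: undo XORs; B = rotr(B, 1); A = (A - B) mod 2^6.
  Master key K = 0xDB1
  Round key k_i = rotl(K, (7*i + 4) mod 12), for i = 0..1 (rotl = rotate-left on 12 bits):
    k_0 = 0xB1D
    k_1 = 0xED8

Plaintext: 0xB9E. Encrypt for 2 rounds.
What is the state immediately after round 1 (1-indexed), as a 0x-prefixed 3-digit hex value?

s_0 = plaintext = 0xB9E
s_1 = Round(s_0, k_0) = 0x450
s_2 = Round(s_1, k_1) = 0xE5B

0x450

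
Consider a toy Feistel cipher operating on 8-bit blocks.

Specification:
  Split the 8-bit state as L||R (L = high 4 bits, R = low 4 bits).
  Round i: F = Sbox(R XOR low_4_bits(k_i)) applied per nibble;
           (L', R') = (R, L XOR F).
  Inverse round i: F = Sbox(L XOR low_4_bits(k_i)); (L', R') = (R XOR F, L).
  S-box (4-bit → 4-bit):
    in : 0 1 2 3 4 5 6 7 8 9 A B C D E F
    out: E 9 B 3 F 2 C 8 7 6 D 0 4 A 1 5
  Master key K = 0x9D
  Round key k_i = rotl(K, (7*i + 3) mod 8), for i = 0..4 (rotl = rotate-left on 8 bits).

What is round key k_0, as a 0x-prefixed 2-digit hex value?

K = 0x9D
k_0 = rotl(K, (7*0+3) mod 8) = rotl(K, 3) = 0xEC

0xEC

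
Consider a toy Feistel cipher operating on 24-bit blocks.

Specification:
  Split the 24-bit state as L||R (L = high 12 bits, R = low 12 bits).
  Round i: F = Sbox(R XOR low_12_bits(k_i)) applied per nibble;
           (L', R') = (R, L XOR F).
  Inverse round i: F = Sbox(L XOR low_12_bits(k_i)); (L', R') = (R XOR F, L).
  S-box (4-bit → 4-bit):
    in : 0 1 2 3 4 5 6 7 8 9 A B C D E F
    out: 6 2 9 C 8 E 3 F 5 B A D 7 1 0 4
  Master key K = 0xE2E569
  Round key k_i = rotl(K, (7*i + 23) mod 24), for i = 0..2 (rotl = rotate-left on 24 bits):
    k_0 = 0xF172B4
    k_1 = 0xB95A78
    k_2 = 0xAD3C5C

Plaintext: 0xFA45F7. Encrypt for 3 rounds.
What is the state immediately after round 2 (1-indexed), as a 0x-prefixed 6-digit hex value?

s_0 = plaintext = 0xFA45F7
s_1 = Round(s_0, k_0) = 0x5F7028
s_2 = Round(s_1, k_1) = 0x028F11
s_3 = Round(s_2, k_2) = 0xF11CA9

0x028F11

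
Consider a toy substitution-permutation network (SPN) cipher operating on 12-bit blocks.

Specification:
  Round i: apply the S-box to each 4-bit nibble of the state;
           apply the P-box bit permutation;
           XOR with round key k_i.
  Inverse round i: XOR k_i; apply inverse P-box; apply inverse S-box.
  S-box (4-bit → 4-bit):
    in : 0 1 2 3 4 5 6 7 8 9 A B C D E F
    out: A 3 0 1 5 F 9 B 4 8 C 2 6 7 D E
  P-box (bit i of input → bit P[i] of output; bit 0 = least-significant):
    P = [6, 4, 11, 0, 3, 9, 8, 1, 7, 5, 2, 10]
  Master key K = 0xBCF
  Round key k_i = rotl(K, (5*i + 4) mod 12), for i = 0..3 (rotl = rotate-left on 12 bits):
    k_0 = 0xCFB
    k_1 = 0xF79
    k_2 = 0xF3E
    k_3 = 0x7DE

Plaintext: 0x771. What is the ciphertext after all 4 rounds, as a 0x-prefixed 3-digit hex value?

s_0 = plaintext = 0x771
s_1 = Round(s_0, k_0) = 0xA01
s_2 = Round(s_1, k_1) = 0x92F
s_3 = Round(s_2, k_2) = 0x32F
s_4 = Round(s_3, k_3) = 0xF4F

0xF4F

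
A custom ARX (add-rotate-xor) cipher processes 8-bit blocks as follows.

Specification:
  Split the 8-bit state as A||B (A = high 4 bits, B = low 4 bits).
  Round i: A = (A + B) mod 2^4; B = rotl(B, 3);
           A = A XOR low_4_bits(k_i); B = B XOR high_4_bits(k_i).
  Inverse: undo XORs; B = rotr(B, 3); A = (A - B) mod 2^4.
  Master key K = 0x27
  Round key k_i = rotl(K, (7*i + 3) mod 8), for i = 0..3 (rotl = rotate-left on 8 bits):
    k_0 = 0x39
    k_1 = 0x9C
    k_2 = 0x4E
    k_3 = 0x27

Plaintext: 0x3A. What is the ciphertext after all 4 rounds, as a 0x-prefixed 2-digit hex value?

0x8A

s_0 = plaintext = 0x3A
s_1 = Round(s_0, k_0) = 0x46
s_2 = Round(s_1, k_1) = 0x6A
s_3 = Round(s_2, k_2) = 0xE1
s_4 = Round(s_3, k_3) = 0x8A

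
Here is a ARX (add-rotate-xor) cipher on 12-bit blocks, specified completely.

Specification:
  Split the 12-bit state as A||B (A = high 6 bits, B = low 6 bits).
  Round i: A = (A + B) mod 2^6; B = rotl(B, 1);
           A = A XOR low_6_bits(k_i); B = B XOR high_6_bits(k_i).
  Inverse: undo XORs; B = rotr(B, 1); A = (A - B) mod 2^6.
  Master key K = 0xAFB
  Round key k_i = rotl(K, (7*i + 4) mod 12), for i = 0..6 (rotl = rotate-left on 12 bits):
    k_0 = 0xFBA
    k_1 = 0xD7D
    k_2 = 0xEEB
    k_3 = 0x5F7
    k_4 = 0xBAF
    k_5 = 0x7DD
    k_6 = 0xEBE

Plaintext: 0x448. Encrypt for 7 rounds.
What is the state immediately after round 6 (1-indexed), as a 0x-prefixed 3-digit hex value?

s_0 = plaintext = 0x448
s_1 = Round(s_0, k_0) = 0x8EE
s_2 = Round(s_1, k_1) = 0xB28
s_3 = Round(s_2, k_2) = 0xFEA
s_4 = Round(s_3, k_3) = 0x782
s_5 = Round(s_4, k_4) = 0x3EA
s_6 = Round(s_5, k_5) = 0x90A
s_7 = Round(s_6, k_6) = 0x42E

0x90A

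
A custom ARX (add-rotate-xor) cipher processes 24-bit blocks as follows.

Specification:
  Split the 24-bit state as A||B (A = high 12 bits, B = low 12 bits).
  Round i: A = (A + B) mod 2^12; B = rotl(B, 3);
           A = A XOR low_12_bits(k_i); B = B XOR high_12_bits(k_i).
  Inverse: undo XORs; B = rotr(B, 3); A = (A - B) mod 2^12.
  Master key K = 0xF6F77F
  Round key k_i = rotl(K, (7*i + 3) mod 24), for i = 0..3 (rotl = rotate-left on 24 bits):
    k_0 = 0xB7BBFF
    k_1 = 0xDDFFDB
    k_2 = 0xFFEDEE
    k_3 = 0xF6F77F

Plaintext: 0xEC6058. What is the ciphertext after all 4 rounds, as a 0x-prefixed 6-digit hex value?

s_0 = plaintext = 0xEC6058
s_1 = Round(s_0, k_0) = 0x4E19BB
s_2 = Round(s_1, k_1) = 0x147003
s_3 = Round(s_2, k_2) = 0xCA4FE6
s_4 = Round(s_3, k_3) = 0xBF5058

0xBF5058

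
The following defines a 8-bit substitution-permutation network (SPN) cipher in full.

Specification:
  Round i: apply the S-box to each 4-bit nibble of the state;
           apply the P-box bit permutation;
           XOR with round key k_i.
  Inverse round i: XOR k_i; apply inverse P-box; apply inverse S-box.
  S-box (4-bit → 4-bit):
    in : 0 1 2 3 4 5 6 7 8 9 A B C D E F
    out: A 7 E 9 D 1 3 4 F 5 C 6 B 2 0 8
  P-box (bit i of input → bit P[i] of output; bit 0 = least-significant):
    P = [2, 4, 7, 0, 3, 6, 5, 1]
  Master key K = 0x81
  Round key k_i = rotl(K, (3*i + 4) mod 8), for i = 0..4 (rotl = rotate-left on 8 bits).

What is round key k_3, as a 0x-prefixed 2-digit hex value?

0x30

K = 0x81
k_0 = rotl(K, (3*0+4) mod 8) = rotl(K, 4) = 0x18
k_1 = rotl(K, (3*1+4) mod 8) = rotl(K, 7) = 0xC0
k_2 = rotl(K, (3*2+4) mod 8) = rotl(K, 2) = 0x06
k_3 = rotl(K, (3*3+4) mod 8) = rotl(K, 5) = 0x30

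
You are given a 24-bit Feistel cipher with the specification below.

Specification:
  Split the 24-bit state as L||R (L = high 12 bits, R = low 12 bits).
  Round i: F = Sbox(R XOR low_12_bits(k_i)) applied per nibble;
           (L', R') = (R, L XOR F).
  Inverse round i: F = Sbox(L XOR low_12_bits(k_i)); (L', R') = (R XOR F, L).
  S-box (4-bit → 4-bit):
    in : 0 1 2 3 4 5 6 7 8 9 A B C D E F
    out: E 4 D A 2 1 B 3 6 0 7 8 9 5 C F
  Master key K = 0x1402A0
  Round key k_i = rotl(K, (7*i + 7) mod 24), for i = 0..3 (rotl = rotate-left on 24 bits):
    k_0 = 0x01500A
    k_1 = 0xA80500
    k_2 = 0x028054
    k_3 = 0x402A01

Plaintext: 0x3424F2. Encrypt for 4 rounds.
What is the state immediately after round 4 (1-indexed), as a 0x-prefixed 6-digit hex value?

0xA668C3

s_0 = plaintext = 0x3424F2
s_1 = Round(s_0, k_0) = 0x4F21B4
s_2 = Round(s_1, k_1) = 0x1B4670
s_3 = Round(s_2, k_2) = 0x670A66
s_4 = Round(s_3, k_3) = 0xA668C3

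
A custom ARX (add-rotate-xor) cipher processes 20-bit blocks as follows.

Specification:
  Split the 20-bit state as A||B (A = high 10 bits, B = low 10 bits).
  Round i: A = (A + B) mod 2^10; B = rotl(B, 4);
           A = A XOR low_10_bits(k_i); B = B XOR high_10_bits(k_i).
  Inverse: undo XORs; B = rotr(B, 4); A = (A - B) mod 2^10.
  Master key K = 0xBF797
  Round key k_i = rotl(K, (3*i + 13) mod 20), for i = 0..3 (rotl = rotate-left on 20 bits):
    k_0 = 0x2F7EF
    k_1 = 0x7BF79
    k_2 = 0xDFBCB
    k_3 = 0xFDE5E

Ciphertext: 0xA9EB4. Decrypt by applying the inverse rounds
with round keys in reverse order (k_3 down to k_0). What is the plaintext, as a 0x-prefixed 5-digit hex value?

s_0 = ciphertext = 0xA9EB4
s_1 = InvRound(s_0, k_3) = 0x094D4
s_2 = InvRound(s_1, k_2) = 0x4D2BA
s_3 = InvRound(s_2, k_1) = 0x36175
s_4 = InvRound(s_3, k_0) = 0x46E1C

0x46E1C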